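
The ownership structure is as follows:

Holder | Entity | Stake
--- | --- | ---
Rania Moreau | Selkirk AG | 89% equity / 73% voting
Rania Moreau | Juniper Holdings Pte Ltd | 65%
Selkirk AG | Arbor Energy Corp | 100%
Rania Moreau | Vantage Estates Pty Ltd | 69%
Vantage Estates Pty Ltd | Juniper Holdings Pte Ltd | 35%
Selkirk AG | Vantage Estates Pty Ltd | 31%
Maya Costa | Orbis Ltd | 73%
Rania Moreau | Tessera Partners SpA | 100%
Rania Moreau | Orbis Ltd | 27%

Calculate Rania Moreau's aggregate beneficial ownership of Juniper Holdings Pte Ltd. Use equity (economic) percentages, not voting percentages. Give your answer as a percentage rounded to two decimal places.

98.81%

Rania reaches Juniper along 3 paths.
Via Selkirk → Vantage: 89% × 31% × 35% = 9.6565%.
Via Vantage: 69% × 35% = 24.15%.
Direct stake: 65% = 65%.
Total: 9.6565% + 24.15% + 65% = 98.8065%.
Rounded: 98.81%.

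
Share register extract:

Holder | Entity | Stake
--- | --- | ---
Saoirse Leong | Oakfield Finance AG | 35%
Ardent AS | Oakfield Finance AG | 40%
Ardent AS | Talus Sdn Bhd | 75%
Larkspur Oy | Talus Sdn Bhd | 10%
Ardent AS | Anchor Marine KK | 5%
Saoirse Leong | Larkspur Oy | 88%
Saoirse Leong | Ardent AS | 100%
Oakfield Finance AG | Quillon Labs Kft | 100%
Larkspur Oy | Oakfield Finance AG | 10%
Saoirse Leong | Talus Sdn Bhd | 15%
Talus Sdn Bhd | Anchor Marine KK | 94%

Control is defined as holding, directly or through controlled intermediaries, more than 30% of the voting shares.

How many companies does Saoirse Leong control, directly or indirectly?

Saoirse holds 88% of Larkspur, so Saoirse controls Larkspur.
Saoirse holds 100% of Ardent, so Saoirse controls Ardent.
Ardent and Saoirse and Larkspur together hold 75% + 15% + 10% = 100% of Talus, so Saoirse controls Talus.
Larkspur and Saoirse and Ardent together hold 10% + 35% + 40% = 85% of Oakfield, so Saoirse controls Oakfield.
Ardent and Talus together hold 5% + 94% = 99% of Anchor, so Saoirse controls Anchor.
Oakfield holds 100% of Quillon, so Saoirse controls Quillon.
Saoirse controls 6 companies.

6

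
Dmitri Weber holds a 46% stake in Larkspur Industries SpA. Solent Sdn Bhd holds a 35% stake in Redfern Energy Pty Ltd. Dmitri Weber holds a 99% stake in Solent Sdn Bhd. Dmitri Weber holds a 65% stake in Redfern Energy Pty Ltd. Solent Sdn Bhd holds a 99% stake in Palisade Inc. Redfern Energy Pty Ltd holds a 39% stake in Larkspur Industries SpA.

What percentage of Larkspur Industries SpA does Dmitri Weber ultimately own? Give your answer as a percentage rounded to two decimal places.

84.86%

Dmitri reaches Larkspur along 3 paths.
Direct stake: 46% = 46%.
Via Redfern: 65% × 39% = 25.35%.
Via Solent → Redfern: 99% × 35% × 39% = 13.5135%.
Total: 46% + 25.35% + 13.5135% = 84.8635%.
Rounded: 84.86%.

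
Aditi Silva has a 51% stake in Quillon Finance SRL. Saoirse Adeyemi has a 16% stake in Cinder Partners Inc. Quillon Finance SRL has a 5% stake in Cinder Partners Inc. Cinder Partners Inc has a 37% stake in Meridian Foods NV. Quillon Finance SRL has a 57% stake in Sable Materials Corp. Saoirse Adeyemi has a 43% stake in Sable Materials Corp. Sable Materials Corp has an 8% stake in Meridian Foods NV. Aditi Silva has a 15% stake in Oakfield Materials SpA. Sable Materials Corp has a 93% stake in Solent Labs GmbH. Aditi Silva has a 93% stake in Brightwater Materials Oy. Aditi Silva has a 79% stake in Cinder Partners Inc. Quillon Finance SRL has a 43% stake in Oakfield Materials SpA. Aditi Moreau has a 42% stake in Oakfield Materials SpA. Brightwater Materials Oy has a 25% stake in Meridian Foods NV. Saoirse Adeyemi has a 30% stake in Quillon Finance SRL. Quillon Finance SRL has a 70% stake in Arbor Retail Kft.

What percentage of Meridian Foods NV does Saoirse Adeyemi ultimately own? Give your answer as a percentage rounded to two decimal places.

Saoirse reaches Meridian along 4 paths.
Via Cinder: 16% × 37% = 5.92%.
Via Quillon → Cinder: 30% × 5% × 37% = 0.555%.
Via Quillon → Sable: 30% × 57% × 8% = 1.368%.
Via Sable: 43% × 8% = 3.44%.
Total: 5.92% + 0.555% + 1.368% + 3.44% = 11.283%.
Rounded: 11.28%.

11.28%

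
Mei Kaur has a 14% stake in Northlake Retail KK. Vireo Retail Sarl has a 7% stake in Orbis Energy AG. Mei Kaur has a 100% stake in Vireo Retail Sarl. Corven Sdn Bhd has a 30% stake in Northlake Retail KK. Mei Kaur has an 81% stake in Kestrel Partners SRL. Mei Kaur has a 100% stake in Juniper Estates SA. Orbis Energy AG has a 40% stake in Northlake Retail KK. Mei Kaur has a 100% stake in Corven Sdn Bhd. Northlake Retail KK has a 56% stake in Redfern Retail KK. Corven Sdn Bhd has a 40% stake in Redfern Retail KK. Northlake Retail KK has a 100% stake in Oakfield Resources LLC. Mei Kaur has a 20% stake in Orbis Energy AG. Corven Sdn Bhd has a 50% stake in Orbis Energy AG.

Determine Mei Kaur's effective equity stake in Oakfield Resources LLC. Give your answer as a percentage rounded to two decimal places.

74.80%

Mei reaches Oakfield along 5 paths.
Via Vireo → Orbis → Northlake: 100% × 7% × 40% × 100% = 2.8%.
Via Orbis → Northlake: 20% × 40% × 100% = 8%.
Via Corven → Orbis → Northlake: 100% × 50% × 40% × 100% = 20%.
Via Northlake: 14% × 100% = 14%.
Via Corven → Northlake: 100% × 30% × 100% = 30%.
Total: 2.8% + 8% + 20% + 14% + 30% = 74.8%.
Rounded: 74.80%.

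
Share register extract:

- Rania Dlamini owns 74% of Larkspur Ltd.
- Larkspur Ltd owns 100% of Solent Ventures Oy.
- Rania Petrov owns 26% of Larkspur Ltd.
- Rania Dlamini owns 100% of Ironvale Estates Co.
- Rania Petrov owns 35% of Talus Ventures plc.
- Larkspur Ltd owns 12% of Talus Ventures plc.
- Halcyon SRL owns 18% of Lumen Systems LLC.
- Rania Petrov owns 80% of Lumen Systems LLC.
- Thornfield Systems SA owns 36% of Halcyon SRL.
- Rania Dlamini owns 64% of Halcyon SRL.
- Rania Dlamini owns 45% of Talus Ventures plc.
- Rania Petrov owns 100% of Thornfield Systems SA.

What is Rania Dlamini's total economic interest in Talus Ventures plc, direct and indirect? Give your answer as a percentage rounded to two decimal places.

53.88%

Rania Dlamini reaches Talus along 2 paths.
Direct stake: 45% = 45%.
Via Larkspur: 74% × 12% = 8.88%.
Total: 45% + 8.88% = 53.88%.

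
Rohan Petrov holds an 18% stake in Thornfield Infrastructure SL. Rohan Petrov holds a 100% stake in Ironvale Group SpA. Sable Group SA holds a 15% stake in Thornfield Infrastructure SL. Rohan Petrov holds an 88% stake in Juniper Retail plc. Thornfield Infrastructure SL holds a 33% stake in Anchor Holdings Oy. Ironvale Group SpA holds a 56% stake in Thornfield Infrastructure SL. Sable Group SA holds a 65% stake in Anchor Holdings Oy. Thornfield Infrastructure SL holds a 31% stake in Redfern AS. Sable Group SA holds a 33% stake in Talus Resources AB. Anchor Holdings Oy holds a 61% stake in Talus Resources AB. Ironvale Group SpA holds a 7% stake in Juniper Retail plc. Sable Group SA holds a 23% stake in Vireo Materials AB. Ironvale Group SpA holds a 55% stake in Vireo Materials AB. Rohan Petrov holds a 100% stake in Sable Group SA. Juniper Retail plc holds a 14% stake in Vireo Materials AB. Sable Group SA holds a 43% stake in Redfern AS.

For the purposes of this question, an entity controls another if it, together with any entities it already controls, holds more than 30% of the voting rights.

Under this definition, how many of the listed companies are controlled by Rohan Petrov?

8

Rohan holds 100% of Ironvale, so Rohan controls Ironvale.
Rohan holds 100% of Sable, so Rohan controls Sable.
Rohan and Sable and Ironvale together hold 18% + 15% + 56% = 89% of Thornfield, so Rohan controls Thornfield.
Ironvale and Rohan together hold 7% + 88% = 95% of Juniper, so Rohan controls Juniper.
Sable and Thornfield together hold 65% + 33% = 98% of Anchor, so Rohan controls Anchor.
Sable and Ironvale and Juniper together hold 23% + 55% + 14% = 92% of Vireo, so Rohan controls Vireo.
Sable and Thornfield together hold 43% + 31% = 74% of Redfern, so Rohan controls Redfern.
Anchor and Sable together hold 61% + 33% = 94% of Talus, so Rohan controls Talus.
Rohan controls 8 companies.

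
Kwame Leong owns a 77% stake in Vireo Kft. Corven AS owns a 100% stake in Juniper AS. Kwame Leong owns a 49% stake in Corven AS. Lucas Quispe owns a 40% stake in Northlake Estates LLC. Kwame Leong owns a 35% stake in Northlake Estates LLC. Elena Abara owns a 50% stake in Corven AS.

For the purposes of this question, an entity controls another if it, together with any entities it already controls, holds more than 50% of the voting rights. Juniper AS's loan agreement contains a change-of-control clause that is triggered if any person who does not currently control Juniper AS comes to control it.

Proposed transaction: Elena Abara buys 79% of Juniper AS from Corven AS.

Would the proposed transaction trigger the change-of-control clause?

The purchase adds only to Elena's holdings (Corven's stake shrinks), so Elena is the only person who could newly come to control Juniper.
Elena's largest direct stake is 50% in Corven, which does not meet the threshold, so Elena controls no company.
Neither Elena nor any entity Elena controls holds any voting interest in Juniper.
So before the transaction, Elena does not control Juniper.
After the purchase, Elena holds 79% of Juniper directly, and Corven's stake falls to 21%.
Elena holds 79% of Juniper, so Elena controls Juniper.
Elena did not control Juniper before and does after, so the clause is triggered.

Yes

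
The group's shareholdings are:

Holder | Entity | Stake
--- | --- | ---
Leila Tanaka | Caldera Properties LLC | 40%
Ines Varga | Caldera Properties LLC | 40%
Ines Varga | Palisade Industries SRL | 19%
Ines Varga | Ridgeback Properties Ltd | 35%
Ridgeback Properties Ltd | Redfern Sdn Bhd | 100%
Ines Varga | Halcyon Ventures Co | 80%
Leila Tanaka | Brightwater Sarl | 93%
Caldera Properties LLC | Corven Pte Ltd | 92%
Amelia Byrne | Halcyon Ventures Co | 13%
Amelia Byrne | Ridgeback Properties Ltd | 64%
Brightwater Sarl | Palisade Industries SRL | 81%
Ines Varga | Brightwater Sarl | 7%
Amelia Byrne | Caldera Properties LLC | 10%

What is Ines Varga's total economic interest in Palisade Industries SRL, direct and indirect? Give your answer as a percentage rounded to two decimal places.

24.67%

Ines reaches Palisade along 2 paths.
Direct stake: 19% = 19%.
Via Brightwater: 7% × 81% = 5.67%.
Total: 19% + 5.67% = 24.67%.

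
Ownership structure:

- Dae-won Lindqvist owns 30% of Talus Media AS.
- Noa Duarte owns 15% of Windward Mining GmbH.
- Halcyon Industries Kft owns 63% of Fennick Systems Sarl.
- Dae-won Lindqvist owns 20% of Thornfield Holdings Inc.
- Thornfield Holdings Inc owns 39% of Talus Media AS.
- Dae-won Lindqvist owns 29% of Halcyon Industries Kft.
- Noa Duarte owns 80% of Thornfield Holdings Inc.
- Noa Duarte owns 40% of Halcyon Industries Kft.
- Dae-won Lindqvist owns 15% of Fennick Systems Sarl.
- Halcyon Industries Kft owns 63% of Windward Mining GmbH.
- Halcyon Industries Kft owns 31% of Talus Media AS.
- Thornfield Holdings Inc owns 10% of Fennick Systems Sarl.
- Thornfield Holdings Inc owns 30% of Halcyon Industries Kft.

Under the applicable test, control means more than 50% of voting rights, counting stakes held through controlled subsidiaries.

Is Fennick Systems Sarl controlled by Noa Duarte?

Noa holds 80% of Thornfield, so Noa controls Thornfield.
Noa and Thornfield together hold 40% + 30% = 70% of Halcyon, so Noa controls Halcyon.
Thornfield and Halcyon together hold 10% + 63% = 73% of Fennick, so Noa controls Fennick.

Yes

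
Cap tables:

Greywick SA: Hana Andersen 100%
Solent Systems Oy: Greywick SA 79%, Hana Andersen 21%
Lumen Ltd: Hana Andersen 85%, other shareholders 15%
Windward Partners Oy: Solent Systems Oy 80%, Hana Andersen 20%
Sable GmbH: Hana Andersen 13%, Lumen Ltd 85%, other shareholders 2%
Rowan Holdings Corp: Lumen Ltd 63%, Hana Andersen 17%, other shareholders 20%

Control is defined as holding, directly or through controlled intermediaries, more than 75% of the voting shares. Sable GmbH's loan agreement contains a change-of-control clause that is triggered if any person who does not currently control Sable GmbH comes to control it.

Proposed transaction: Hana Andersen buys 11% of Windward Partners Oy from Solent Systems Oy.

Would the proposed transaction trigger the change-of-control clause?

The purchase adds only to Hana's holdings (Solent's stake shrinks), so Hana is the only person who could newly come to control Sable.
Hana holds 85% of Lumen, so Hana controls Lumen.
Hana and Lumen together hold 13% + 85% = 98% of Sable, so Hana controls Sable.
So Hana already controls Sable before the transaction.
After the purchase, Hana's direct stake in Windward rises to 20% + 11% = 31%, and Solent's stake falls to 69%.
Hana controlled Sable already, so this is not a new person acquiring control; every other person's position is unchanged or reduced.
No new person acquires control, so the clause is not triggered.

No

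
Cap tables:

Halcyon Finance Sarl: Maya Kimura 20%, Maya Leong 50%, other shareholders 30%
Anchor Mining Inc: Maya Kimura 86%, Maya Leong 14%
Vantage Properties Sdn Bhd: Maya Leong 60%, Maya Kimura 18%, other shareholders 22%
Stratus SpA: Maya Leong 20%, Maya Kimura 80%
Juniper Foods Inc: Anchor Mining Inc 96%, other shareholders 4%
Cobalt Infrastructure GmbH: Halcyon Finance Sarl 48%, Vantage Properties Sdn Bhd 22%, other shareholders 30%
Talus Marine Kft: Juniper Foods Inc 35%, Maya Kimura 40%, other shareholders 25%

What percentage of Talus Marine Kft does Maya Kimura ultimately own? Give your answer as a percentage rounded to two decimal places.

68.90%

Maya Kimura reaches Talus along 2 paths.
Via Anchor → Juniper: 86% × 96% × 35% = 28.896%.
Direct stake: 40% = 40%.
Total: 28.896% + 40% = 68.896%.
Rounded: 68.90%.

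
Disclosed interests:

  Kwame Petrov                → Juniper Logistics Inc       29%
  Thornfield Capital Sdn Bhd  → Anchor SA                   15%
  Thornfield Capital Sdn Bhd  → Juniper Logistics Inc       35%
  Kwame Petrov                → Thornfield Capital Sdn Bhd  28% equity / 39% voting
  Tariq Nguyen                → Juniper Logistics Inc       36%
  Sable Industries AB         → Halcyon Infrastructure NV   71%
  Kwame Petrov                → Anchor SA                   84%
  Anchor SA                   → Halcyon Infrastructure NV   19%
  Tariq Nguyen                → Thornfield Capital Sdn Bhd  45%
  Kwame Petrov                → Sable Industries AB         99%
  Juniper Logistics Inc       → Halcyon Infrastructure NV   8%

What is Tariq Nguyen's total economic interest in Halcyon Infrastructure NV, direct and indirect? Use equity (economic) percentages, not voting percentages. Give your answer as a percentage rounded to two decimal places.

5.42%

Tariq reaches Halcyon along 3 paths.
Via Thornfield → Anchor: 45% × 15% × 19% = 1.2825%.
Via Thornfield → Juniper: 45% × 35% × 8% = 1.26%.
Via Juniper: 36% × 8% = 2.88%.
Total: 1.2825% + 1.26% + 2.88% = 5.4225%.
Rounded: 5.42%.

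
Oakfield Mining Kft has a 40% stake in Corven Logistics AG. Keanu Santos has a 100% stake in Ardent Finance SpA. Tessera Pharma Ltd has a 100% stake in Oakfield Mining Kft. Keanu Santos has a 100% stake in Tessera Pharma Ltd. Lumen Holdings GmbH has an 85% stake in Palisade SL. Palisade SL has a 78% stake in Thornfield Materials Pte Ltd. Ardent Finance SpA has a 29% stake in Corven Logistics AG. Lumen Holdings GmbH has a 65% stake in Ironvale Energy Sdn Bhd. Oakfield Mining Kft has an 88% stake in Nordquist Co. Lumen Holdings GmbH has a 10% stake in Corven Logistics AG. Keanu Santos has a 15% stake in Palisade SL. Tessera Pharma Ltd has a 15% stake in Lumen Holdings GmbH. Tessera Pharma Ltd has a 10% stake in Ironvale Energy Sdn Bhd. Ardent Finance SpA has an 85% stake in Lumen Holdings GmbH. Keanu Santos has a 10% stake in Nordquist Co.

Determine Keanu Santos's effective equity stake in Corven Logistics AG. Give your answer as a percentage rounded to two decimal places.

Keanu reaches Corven along 4 paths.
Via Ardent: 100% × 29% = 29%.
Via Tessera → Oakfield: 100% × 100% × 40% = 40%.
Via Tessera → Lumen: 100% × 15% × 10% = 1.5%.
Via Ardent → Lumen: 100% × 85% × 10% = 8.5%.
Total: 29% + 40% + 1.5% + 8.5% = 79%.
Rounded: 79.00%.

79.00%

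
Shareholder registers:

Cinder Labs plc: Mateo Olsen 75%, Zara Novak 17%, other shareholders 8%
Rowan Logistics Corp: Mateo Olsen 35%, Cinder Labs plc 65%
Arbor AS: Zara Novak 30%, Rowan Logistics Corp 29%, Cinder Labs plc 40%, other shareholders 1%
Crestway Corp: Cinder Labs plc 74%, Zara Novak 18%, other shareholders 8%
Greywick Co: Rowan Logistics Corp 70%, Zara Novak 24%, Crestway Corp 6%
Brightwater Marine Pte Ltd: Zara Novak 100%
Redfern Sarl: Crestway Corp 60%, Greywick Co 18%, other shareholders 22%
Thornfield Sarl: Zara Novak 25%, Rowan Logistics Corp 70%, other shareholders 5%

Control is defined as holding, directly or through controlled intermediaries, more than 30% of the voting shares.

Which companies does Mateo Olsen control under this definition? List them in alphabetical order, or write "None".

Arbor AS, Cinder Labs plc, Crestway Corp, Greywick Co, Redfern Sarl, Rowan Logistics Corp, Thornfield Sarl

Mateo holds 75% of Cinder, so Mateo controls Cinder.
Mateo and Cinder together hold 35% + 65% = 100% of Rowan, so Mateo controls Rowan.
Rowan and Cinder together hold 29% + 40% = 69% of Arbor, so Mateo controls Arbor.
Cinder holds 74% of Crestway, so Mateo controls Crestway.
Rowan and Crestway together hold 70% + 6% = 76% of Greywick, so Mateo controls Greywick.
Crestway and Greywick together hold 60% + 18% = 78% of Redfern, so Mateo controls Redfern.
Rowan holds 70% of Thornfield, so Mateo controls Thornfield.
No other company's threshold is met.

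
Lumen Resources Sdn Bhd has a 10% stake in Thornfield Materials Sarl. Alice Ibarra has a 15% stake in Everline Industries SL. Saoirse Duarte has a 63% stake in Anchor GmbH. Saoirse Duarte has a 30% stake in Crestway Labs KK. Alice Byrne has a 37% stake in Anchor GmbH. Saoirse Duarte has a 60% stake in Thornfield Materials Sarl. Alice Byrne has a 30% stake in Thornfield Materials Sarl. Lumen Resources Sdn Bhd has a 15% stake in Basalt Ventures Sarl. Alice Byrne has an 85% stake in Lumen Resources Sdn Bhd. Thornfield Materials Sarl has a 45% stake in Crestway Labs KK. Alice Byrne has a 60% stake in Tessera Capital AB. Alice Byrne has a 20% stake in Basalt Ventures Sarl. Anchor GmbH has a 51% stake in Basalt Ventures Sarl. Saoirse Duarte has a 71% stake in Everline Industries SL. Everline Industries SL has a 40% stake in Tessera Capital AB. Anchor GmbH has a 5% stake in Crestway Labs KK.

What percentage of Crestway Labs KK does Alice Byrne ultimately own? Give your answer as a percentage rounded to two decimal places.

Alice Byrne reaches Crestway along 3 paths.
Via Anchor: 37% × 5% = 1.85%.
Via Lumen → Thornfield: 85% × 10% × 45% = 3.825%.
Via Thornfield: 30% × 45% = 13.5%.
Total: 1.85% + 3.825% + 13.5% = 19.175%.
Rounded: 19.18%.

19.18%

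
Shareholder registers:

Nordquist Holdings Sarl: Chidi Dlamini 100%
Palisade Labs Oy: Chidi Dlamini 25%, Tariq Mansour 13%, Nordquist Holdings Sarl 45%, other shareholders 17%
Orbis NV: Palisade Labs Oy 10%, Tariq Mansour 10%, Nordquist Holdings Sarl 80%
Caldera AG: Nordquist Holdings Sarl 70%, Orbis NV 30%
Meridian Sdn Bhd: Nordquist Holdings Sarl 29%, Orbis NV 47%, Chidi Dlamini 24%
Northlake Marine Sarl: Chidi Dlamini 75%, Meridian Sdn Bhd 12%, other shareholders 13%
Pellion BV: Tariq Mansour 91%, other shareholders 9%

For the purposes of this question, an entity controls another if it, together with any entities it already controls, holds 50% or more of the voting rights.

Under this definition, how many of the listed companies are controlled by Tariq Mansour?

1

Tariq holds 91% of Pellion, so Tariq controls Pellion.
No other company's threshold is met.
Tariq controls 1 company.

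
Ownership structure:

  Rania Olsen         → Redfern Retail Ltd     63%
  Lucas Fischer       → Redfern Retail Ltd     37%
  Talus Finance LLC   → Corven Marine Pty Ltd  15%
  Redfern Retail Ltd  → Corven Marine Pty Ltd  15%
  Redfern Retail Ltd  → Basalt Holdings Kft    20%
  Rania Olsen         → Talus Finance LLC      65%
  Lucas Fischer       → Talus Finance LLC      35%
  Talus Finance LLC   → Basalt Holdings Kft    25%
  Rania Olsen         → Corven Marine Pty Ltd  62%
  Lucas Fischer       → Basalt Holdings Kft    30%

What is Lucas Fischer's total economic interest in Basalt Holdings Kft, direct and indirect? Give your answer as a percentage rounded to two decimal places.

46.15%

Lucas reaches Basalt along 3 paths.
Via Talus: 35% × 25% = 8.75%.
Direct stake: 30% = 30%.
Via Redfern: 37% × 20% = 7.4%.
Total: 8.75% + 30% + 7.4% = 46.15%.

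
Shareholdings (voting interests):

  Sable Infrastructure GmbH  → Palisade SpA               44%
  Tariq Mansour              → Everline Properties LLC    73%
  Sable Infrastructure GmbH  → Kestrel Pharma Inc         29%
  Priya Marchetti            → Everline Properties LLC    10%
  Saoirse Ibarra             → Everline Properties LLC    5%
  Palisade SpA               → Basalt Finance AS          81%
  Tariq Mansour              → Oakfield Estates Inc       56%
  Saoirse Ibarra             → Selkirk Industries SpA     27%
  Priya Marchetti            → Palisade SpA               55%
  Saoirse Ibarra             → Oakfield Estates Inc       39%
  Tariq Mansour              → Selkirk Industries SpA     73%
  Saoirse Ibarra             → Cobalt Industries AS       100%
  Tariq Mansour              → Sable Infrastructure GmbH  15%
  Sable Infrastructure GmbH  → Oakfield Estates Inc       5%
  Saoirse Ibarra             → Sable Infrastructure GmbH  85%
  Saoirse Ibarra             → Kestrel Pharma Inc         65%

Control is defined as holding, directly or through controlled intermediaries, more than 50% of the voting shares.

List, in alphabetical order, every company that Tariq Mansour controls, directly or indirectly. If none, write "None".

Tariq holds 73% of Selkirk, so Tariq controls Selkirk.
Tariq holds 73% of Everline, so Tariq controls Everline.
Tariq holds 56% of Oakfield, so Tariq controls Oakfield.
No other company's threshold is met.

Everline Properties LLC, Oakfield Estates Inc, Selkirk Industries SpA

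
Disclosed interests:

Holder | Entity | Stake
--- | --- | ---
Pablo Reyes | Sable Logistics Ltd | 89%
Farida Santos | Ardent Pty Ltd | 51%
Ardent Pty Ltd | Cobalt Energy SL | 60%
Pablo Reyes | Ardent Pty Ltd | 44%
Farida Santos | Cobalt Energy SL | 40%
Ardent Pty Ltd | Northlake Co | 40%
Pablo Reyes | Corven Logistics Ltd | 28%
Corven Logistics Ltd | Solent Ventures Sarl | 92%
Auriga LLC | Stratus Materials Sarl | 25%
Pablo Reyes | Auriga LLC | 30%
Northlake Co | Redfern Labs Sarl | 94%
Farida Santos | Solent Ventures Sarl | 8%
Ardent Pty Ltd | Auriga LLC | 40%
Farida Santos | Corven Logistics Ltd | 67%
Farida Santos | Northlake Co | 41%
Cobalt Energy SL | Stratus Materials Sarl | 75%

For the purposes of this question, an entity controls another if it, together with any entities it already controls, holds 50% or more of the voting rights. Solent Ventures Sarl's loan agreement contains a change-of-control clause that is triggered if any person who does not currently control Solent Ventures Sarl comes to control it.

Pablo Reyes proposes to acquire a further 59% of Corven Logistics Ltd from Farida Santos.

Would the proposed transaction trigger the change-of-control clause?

Yes

The purchase adds only to Pablo's holdings (Farida's stake shrinks), so Pablo is the only person who could newly come to control Solent.
Pablo holds 89% of Sable, so Pablo controls Sable.
Neither Pablo nor any entity Pablo controls holds any voting interest in Solent.
So before the transaction, Pablo does not control Solent.
After the purchase, Pablo's direct stake in Corven rises to 28% + 59% = 87%, and Farida's stake falls to 8%.
Pablo holds 87% of Corven, so Pablo controls Corven.
Corven holds 92% of Solent, so Pablo controls Solent.
Pablo did not control Solent before and does after, so the clause is triggered.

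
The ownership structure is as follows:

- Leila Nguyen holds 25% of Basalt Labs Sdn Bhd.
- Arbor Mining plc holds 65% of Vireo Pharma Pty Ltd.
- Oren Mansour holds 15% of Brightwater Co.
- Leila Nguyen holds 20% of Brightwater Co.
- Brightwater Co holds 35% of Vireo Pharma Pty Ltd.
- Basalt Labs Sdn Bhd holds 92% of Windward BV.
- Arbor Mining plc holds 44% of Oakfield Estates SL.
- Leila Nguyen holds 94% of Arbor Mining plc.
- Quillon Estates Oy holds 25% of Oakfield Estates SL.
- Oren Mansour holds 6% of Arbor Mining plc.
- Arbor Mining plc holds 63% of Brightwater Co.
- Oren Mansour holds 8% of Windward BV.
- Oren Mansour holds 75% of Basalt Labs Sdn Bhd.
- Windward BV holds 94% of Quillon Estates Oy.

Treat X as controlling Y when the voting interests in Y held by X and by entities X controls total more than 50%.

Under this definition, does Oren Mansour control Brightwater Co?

Oren holds 75% of Basalt, so Oren controls Basalt.
Basalt and Oren together hold 92% + 8% = 100% of Windward, so Oren controls Windward.
Windward holds 94% of Quillon, so Oren controls Quillon.
In Brightwater, Oren's side holds only 15%, not > 50%.
So Oren does not control Brightwater.

No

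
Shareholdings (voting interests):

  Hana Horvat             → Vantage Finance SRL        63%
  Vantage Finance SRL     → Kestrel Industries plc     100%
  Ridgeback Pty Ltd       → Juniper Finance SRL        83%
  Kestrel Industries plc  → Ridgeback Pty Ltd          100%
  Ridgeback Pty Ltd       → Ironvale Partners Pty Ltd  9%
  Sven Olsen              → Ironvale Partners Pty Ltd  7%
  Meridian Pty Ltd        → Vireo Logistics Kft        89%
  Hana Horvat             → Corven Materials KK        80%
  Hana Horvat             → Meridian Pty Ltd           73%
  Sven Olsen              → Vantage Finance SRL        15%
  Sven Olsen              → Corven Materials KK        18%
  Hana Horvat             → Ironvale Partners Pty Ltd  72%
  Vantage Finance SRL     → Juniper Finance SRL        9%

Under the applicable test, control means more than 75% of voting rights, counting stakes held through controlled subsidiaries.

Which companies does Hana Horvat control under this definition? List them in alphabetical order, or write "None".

Corven Materials KK

Hana holds 80% of Corven, so Hana controls Corven.
No other company's threshold is met.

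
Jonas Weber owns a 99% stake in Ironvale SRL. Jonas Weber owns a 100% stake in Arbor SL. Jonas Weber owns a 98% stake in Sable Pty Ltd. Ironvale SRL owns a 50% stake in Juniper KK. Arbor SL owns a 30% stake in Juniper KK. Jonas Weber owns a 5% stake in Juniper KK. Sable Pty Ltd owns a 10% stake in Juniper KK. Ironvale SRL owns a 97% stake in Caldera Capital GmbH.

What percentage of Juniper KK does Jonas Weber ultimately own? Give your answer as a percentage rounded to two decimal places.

94.30%

Jonas reaches Juniper along 4 paths.
Via Ironvale: 99% × 50% = 49.5%.
Via Sable: 98% × 10% = 9.8%.
Via Arbor: 100% × 30% = 30%.
Direct stake: 5% = 5%.
Total: 49.5% + 9.8% + 30% + 5% = 94.3%.
Rounded: 94.30%.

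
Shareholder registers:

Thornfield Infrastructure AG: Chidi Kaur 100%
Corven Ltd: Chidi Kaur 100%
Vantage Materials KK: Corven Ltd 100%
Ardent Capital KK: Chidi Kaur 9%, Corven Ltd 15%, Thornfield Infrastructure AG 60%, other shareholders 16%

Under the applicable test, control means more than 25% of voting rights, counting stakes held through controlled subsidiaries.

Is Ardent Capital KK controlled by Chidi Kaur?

Chidi holds 100% of Thornfield, so Chidi controls Thornfield.
Chidi holds 100% of Corven, so Chidi controls Corven.
Chidi and Corven and Thornfield together hold 9% + 15% + 60% = 84% of Ardent, so Chidi controls Ardent.

Yes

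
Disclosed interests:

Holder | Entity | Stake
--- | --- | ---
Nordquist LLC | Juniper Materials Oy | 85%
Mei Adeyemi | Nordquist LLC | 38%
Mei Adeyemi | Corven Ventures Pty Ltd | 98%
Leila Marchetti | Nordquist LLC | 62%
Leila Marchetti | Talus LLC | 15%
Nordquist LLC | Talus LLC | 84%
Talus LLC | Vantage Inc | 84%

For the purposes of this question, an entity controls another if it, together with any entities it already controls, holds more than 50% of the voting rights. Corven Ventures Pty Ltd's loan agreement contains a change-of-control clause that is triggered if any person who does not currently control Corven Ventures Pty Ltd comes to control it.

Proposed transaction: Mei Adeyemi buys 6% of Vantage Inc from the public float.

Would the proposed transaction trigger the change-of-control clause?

The purchase changes only Mei's holdings, so Mei is the only person who could newly come to control Corven.
Mei holds 98% of Corven, so Mei controls Corven.
So Mei already controls Corven before the transaction.
After the purchase, Mei holds 6% of Vantage directly.
Mei controlled Corven already, so this is not a new person acquiring control; every other person's position is unchanged or reduced.
No new person acquires control, so the clause is not triggered.

No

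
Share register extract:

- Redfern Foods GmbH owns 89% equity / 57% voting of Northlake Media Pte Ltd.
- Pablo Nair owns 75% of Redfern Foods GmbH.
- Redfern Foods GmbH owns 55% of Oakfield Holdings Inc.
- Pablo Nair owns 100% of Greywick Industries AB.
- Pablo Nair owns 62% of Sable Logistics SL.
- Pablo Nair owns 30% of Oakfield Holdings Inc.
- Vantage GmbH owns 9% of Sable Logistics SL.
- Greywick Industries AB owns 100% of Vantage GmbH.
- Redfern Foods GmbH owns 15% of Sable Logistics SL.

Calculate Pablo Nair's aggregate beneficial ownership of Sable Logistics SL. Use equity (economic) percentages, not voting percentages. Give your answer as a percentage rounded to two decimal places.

Pablo reaches Sable along 3 paths.
Via Redfern: 75% × 15% = 11.25%.
Direct stake: 62% = 62%.
Via Greywick → Vantage: 100% × 100% × 9% = 9%.
Total: 11.25% + 62% + 9% = 82.25%.

82.25%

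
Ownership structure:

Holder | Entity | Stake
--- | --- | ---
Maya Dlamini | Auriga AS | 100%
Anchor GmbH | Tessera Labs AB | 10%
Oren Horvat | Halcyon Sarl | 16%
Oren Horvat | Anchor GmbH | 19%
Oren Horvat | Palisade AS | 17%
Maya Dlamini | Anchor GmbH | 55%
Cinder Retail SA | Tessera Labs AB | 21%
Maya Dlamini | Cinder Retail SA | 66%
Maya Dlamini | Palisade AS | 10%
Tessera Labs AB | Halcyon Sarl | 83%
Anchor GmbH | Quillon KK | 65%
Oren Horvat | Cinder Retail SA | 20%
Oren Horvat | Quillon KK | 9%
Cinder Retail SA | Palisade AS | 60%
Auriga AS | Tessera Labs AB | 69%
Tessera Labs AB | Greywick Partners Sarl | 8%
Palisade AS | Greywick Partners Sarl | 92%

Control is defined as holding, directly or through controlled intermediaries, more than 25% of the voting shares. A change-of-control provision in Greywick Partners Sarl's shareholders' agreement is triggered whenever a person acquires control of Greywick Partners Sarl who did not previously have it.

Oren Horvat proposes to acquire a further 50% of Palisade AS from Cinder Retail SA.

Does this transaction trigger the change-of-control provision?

Yes

The purchase adds only to Oren's holdings (Cinder's stake shrinks), so Oren is the only person who could newly come to control Greywick.
Oren's largest direct stake is 20% in Cinder, which does not meet the threshold, so Oren controls no company.
Neither Oren nor any entity Oren controls holds any voting interest in Greywick.
So before the transaction, Oren does not control Greywick.
After the purchase, Oren's direct stake in Palisade rises to 17% + 50% = 67%, and Cinder's stake falls to 10%.
Oren holds 67% of Palisade, so Oren controls Palisade.
Palisade holds 92% of Greywick, so Oren controls Greywick.
Oren did not control Greywick before and does after, so the clause is triggered.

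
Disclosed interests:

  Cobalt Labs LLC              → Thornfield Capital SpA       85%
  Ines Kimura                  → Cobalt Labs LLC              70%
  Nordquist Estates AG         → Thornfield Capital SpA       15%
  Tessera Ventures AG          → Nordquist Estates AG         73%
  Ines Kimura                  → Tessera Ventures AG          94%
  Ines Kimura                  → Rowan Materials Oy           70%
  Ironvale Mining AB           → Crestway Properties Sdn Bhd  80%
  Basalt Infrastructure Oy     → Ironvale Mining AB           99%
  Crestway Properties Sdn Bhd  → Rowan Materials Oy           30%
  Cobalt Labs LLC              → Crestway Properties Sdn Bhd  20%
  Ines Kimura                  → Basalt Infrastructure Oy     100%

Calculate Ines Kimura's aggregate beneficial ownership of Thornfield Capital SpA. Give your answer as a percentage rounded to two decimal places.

Ines reaches Thornfield along 2 paths.
Via Cobalt: 70% × 85% = 59.5%.
Via Tessera → Nordquist: 94% × 73% × 15% = 10.293%.
Total: 59.5% + 10.293% = 69.793%.
Rounded: 69.79%.

69.79%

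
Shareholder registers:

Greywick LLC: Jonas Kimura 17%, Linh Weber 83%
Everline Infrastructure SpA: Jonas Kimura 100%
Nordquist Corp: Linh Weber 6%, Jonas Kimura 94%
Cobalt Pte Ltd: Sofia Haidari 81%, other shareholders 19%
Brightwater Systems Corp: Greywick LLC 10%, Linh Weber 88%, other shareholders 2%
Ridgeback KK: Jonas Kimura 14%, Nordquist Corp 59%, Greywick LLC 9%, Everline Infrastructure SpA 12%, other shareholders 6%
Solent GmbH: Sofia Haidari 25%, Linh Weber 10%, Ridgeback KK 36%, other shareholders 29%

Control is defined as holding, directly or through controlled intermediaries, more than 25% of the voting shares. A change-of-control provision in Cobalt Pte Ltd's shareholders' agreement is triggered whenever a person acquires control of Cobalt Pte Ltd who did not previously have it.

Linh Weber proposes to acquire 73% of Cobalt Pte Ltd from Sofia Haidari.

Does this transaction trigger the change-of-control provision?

Yes

The purchase adds only to Linh's holdings (Sofia's stake shrinks), so Linh is the only person who could newly come to control Cobalt.
Linh holds 83% of Greywick, so Linh controls Greywick.
Greywick and Linh together hold 10% + 88% = 98% of Brightwater, so Linh controls Brightwater.
Neither Linh nor any entity Linh controls holds any voting interest in Cobalt.
So before the transaction, Linh does not control Cobalt.
After the purchase, Linh holds 73% of Cobalt directly, and Sofia's stake falls to 8%.
Linh holds 73% of Cobalt, so Linh controls Cobalt.
Linh did not control Cobalt before and does after, so the clause is triggered.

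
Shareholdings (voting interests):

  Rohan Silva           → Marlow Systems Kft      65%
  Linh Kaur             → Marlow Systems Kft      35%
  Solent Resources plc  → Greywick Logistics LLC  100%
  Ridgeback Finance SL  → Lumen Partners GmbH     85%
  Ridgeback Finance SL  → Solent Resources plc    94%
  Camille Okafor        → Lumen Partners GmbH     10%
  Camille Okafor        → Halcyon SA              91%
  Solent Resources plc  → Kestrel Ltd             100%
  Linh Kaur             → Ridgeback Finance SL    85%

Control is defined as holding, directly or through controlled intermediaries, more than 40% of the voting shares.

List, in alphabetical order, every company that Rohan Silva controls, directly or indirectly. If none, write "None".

Marlow Systems Kft

Rohan holds 65% of Marlow, so Rohan controls Marlow.
No other company's threshold is met.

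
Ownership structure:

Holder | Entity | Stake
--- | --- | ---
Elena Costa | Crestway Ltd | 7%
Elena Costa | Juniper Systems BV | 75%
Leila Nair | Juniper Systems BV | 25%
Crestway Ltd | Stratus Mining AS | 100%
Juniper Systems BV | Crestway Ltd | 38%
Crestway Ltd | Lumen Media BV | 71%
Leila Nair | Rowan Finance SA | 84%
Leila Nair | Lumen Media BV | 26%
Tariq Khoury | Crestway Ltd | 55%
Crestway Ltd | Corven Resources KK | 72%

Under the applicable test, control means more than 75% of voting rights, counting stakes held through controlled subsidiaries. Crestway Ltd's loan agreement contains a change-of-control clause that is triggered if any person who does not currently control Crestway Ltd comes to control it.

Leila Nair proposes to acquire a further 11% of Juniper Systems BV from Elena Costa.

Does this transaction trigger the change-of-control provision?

The purchase adds only to Leila's holdings (Elena's stake shrinks), so Leila is the only person who could newly come to control Crestway.
Leila holds 84% of Rowan, so Leila controls Rowan.
Neither Leila nor any entity Leila controls holds any voting interest in Crestway.
So before the transaction, Leila does not control Crestway.
After the purchase, Leila's direct stake in Juniper rises to 25% + 11% = 36%, and Elena's stake falls to 64%.
Leila's side now holds 36% of Juniper, not > 75%, so Leila still does not control Juniper.
After the transaction, neither Leila nor any entity Leila controls holds a voting interest in Crestway, so Leila still does not control it.
No new person acquires control, so the clause is not triggered.

No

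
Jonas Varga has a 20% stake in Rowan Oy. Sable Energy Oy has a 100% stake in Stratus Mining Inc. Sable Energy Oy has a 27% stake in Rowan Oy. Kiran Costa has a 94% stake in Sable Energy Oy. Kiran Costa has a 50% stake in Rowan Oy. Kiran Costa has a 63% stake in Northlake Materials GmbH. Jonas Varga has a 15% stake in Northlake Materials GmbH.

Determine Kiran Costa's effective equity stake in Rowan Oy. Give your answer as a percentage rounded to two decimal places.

Kiran reaches Rowan along 2 paths.
Via Sable: 94% × 27% = 25.38%.
Direct stake: 50% = 50%.
Total: 25.38% + 50% = 75.38%.

75.38%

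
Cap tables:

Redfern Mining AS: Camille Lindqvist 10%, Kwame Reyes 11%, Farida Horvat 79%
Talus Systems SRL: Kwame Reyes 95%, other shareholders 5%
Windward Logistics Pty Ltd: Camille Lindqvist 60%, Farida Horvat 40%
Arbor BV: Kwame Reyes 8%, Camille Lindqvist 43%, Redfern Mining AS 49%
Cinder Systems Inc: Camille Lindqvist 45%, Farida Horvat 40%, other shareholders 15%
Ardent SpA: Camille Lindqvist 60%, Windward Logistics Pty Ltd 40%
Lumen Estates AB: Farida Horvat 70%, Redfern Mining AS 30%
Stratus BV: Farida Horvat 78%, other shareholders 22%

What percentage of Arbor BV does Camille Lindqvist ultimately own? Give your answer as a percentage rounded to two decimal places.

47.90%

Camille reaches Arbor along 2 paths.
Direct stake: 43% = 43%.
Via Redfern: 10% × 49% = 4.9%.
Total: 43% + 4.9% = 47.9%.
Rounded: 47.90%.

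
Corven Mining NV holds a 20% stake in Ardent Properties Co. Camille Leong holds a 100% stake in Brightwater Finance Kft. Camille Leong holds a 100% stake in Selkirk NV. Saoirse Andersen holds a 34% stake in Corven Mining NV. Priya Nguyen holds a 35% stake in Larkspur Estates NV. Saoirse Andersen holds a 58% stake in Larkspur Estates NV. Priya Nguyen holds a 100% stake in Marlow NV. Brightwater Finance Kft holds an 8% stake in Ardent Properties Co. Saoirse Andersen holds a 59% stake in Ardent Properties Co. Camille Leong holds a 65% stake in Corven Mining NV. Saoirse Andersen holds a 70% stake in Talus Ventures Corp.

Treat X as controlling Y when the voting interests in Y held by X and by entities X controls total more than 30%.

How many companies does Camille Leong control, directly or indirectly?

Camille holds 65% of Corven, so Camille controls Corven.
Camille holds 100% of Brightwater, so Camille controls Brightwater.
Camille holds 100% of Selkirk, so Camille controls Selkirk.
No other company's threshold is met.
Camille controls 3 companies.

3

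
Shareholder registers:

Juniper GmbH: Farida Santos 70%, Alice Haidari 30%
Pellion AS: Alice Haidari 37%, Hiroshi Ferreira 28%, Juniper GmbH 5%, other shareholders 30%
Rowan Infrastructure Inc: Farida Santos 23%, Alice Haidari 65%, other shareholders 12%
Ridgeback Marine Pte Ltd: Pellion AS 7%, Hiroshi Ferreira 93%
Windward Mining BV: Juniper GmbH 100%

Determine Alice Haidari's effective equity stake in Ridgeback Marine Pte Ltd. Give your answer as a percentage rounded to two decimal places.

Alice reaches Ridgeback along 2 paths.
Via Pellion: 37% × 7% = 2.59%.
Via Juniper → Pellion: 30% × 5% × 7% = 0.105%.
Total: 2.59% + 0.105% = 2.695%.
Rounded: 2.70%.

2.70%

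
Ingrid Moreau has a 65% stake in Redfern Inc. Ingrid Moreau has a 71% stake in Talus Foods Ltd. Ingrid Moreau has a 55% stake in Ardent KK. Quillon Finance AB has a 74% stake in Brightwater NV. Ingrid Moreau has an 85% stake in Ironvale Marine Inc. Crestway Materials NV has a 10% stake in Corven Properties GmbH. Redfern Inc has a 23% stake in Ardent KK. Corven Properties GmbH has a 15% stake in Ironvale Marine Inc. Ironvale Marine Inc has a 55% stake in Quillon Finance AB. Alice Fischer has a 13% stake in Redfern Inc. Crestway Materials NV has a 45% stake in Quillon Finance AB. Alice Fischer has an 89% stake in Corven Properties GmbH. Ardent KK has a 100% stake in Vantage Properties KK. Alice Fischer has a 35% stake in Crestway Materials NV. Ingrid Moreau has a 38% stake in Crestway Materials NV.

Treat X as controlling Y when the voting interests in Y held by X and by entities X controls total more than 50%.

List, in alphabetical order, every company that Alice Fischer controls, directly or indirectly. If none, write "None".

Corven Properties GmbH

Alice holds 89% of Corven, so Alice controls Corven.
No other company's threshold is met.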